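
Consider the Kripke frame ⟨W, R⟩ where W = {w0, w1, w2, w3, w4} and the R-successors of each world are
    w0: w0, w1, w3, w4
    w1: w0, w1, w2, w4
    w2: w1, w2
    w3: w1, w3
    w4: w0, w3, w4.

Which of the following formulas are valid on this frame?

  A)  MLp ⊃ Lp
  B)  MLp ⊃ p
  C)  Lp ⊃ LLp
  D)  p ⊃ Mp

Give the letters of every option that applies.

R is reflexive: each world relates to itself.
R is not symmetric: w0 R w3 but not w3 R w0.
R is not transitive: w0 R w1 and w1 R w2 but not w0 R w2.
R is not euclidean: w0 R w1 and w0 R w3 but not w1 R w3.
(A) MLp ⊃ Lp (the dual of axiom 5) characterises the euclidean frames. R is not euclidean — not valid.
(B) MLp ⊃ p is the dual of axiom B; it is valid on a frame exactly when R is symmetric. R is not symmetric, so not valid.
(C) axiom 4: valid iff R is transitive. R is not transitive — not valid.
(D) p ⊃ Mp (the dual of axiom T) characterises the reflexive frames. R is reflexive — valid.

D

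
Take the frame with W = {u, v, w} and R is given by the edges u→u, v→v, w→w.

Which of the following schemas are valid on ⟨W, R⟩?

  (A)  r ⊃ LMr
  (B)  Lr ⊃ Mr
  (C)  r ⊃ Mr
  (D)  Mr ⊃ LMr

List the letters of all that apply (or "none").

R is reflexive: each world relates to itself.
R is symmetric: every R-edge is matched by its reverse.
R is euclidean: any two R-successors of the same world are R-related.
R is serial: every world has an R-successor.
(A) axiom B: valid iff R is symmetric. R is symmetric — valid.
(B) Lr ⊃ Mr is axiom D; it is valid on a frame exactly when R is serial. R is serial, so valid.
(C) r ⊃ Mr is the dual of axiom T; it is valid on a frame exactly when R is reflexive. R is reflexive, so valid.
(D) Mr ⊃ LMr (axiom 5) characterises the euclidean frames. R is euclidean — valid.

A, B, C, D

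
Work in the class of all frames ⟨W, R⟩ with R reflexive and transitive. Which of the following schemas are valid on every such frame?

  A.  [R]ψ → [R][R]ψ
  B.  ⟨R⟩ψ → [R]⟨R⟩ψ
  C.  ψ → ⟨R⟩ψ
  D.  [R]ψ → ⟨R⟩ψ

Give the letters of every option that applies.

Reflexive relations are serial.
(A) [R]ψ → [R][R]ψ is axiom 4; it is valid on a frame exactly when R is transitive. Every such R is transitive, so valid.
(B) ⟨R⟩ψ → [R]⟨R⟩ψ is axiom 5; it is valid on a frame exactly when R is euclidean. Such an R need not be euclidean, so not valid.
(C) the dual of axiom T: valid iff R is reflexive. Every such R is reflexive — valid.
(D) axiom D: valid iff R is serial. Every such R is serial — valid.

A, C, D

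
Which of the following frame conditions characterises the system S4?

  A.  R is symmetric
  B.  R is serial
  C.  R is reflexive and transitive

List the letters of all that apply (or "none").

(A) this class determines KB, not S4.
(B) this class determines D, not S4.
(C) S4 is sound and complete for exactly this class.

C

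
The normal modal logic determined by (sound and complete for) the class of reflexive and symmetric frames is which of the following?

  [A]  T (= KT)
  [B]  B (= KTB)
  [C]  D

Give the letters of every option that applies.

(A) T (= KT) is determined by the class of reflexive frames.
(B) B (= KTB) is determined by exactly this class.
(C) D is determined by the class of serial frames.

B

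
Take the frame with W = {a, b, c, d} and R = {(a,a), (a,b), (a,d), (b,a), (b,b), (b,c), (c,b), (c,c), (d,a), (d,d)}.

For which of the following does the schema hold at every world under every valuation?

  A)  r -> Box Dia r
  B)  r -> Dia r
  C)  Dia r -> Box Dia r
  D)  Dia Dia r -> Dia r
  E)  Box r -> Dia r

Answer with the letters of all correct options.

A, B, E

R is reflexive: each world relates to itself.
R is symmetric: every R-edge is matched by its reverse.
R is not transitive: a R b and b R c but not a R c.
R is not euclidean: a R b and a R d but not b R d.
R is serial: every world has an R-successor.
(A) r -> Box Dia r is axiom B; it is valid on a frame exactly when R is symmetric. R is symmetric, so valid.
(B) r -> Dia r is the dual of axiom T; it is valid on a frame exactly when R is reflexive. R is reflexive, so valid.
(C) axiom 5: valid iff R is euclidean. R is not euclidean — not valid.
(D) the dual of axiom 4: valid iff R is transitive. R is not transitive — not valid.
(E) Box r -> Dia r is axiom D, which corresponds to seriality. R is serial — valid.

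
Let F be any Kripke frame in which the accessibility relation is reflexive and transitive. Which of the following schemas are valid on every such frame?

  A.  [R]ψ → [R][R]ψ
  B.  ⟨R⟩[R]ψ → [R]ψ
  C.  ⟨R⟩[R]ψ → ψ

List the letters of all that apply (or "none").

A

Reflexive relations are serial.
(A) [R]ψ → [R][R]ψ is axiom 4, which corresponds to transitivity. Every such R is transitive — valid.
(B) ⟨R⟩[R]ψ → [R]ψ is the dual of axiom 5, which corresponds to the euclidean property. Such an R need not be euclidean — not valid.
(C) ⟨R⟩[R]ψ → ψ is the dual of axiom B, which corresponds to symmetry. Such an R need not be symmetric — not valid.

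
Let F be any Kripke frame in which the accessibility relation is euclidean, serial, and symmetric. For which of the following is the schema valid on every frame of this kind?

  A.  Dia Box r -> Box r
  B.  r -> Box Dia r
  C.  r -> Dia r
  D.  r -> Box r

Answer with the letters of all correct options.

A, B, C

Serial, symmetric and euclidean together give transitive (from symmetry + euclidean) and then reflexive; the relation is an equivalence.
(A) Dia Box r -> Box r (the dual of axiom 5) characterises the euclidean frames. Every such R is euclidean — valid.
(B) r -> Box Dia r (axiom B) characterises the symmetric frames. Every such R is symmetric — valid.
(C) r -> Dia r (the dual of axiom T) characterises the reflexive frames. Every such R is reflexive — valid.
(D) r -> Box r (equivalent to ◇p→p) corresponds to R being a subset of the identity. Such an R need not be a subset of the identity, so not valid.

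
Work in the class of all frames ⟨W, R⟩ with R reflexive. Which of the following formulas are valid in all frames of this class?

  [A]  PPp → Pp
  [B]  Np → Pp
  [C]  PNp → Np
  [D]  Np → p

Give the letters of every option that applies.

A reflexive relation is serial.
(A) PPp → Pp is the dual of axiom 4; it is valid on a frame exactly when R is transitive. Such an R need not be transitive, so not valid.
(B) Np → Pp (axiom D) characterises the serial frames. Every such R is serial — valid.
(C) PNp → Np is the dual of axiom 5; it is valid on a frame exactly when R is euclidean. Such an R need not be euclidean, so not valid.
(D) Np → p is axiom T, which corresponds to reflexivity. Every such R is reflexive — valid.

B, D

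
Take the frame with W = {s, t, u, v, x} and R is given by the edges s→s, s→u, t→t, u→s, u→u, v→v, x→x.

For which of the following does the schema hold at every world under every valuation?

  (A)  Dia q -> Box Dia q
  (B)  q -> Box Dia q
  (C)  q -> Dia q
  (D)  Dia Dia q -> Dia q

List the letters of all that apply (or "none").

A, B, C, D

R is reflexive: each world relates to itself.
R is symmetric: every R-edge is matched by its reverse.
R is transitive: R is closed under composition.
R is euclidean: any two R-successors of the same world are R-related.
(A) Dia q -> Box Dia q is axiom 5; it is valid on a frame exactly when R is euclidean. R is euclidean, so valid.
(B) axiom B: valid iff R is symmetric. R is symmetric — valid.
(C) q -> Dia q (the dual of axiom T) characterises the reflexive frames. R is reflexive — valid.
(D) the dual of axiom 4: valid iff R is transitive. R is transitive — valid.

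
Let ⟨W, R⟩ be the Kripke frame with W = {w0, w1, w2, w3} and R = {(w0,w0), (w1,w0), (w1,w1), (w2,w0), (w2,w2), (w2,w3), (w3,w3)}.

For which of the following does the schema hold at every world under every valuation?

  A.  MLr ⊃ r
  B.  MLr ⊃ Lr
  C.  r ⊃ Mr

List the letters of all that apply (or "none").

C

R is reflexive: each world relates to itself.
R is not symmetric: w1 R w0 but not w0 R w1.
R is not euclidean: w1 R w0 and w1 R w1 but not w0 R w1.
(A) the dual of axiom B: valid iff R is symmetric. R is not symmetric — not valid.
(B) MLr ⊃ Lr (the dual of axiom 5) characterises the euclidean frames. R is not euclidean — not valid.
(C) the dual of axiom T: valid iff R is reflexive. R is reflexive — valid.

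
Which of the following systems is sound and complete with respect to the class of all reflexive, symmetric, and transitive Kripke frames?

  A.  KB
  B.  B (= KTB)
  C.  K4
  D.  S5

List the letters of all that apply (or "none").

(A) KB is determined by the class of symmetric frames.
(B) B (= KTB) is determined by the class of reflexive and symmetric frames.
(C) K4 is determined by the class of transitive frames.
(D) S5 is determined by exactly this class.

D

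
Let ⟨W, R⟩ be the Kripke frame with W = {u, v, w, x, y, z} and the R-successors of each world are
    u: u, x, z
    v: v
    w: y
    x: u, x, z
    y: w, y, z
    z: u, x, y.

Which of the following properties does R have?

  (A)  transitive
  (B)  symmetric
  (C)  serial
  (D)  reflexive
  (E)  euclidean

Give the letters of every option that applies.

B, C

(A) not transitive: u R z and z R y but not u R y.
(B) symmetric: every R-edge is matched by its reverse.
(C) serial: every world has an R-successor.
(D) not reflexive: not w R w.
(E) not euclidean: y R w and y R z but not w R z.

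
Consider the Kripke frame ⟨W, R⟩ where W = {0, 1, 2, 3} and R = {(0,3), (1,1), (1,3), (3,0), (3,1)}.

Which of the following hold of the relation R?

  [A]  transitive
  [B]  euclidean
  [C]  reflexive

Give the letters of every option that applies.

none

(A) not transitive: 0 R 3 and 3 R 0 but not 0 R 0.
(B) not euclidean: 3 R 0 and 3 R 1 but not 0 R 1.
(C) not reflexive: not 0 R 0.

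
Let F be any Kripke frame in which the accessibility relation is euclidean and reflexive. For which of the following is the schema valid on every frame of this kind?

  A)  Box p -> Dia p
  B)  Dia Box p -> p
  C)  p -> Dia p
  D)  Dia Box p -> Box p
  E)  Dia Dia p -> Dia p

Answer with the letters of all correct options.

A, B, C, D, E

A reflexive euclidean relation is also symmetric (from wRw and wRv the euclidean condition gives vRw) and hence transitive; it is an equivalence relation.
(A) axiom D: valid iff R is serial. Every such R is serial — valid.
(B) Dia Box p -> p (the dual of axiom B) characterises the symmetric frames. Every such R is symmetric — valid.
(C) the dual of axiom T: valid iff R is reflexive. Every such R is reflexive — valid.
(D) Dia Box p -> Box p is the dual of axiom 5, which corresponds to the euclidean property. Every such R is euclidean — valid.
(E) Dia Dia p -> Dia p is the dual of axiom 4; it is valid on a frame exactly when R is transitive. Every such R is transitive, so valid.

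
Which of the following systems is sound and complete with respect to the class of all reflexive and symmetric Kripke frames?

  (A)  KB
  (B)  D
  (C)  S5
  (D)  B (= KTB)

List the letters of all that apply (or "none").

D

(A) KB is determined by the class of symmetric frames.
(B) D is determined by the class of serial frames.
(C) S5 is determined by the class of reflexive, symmetric, and transitive frames.
(D) B (= KTB) is determined by exactly this class.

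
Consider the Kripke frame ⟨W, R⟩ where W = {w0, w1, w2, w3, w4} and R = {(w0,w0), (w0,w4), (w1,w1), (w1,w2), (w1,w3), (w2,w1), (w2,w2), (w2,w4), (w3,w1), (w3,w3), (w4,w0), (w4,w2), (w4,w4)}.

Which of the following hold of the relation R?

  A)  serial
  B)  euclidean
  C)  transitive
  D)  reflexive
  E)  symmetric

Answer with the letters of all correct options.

A, D, E

(A) serial: every world has an R-successor.
(B) not euclidean: w1 R w2 and w1 R w3 but not w2 R w3.
(C) not transitive: w0 R w4 and w4 R w2 but not w0 R w2.
(D) reflexive: each world relates to itself.
(E) symmetric: every R-edge is matched by its reverse.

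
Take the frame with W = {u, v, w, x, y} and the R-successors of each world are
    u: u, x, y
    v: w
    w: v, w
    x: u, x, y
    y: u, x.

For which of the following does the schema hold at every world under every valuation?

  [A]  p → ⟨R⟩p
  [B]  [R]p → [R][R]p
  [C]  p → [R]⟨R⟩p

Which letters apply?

C

R is not reflexive: not v R v.
R is symmetric: every R-edge is matched by its reverse.
R is not transitive: v R w and w R v but not v R v.
(A) the dual of axiom T: valid iff R is reflexive. R is not reflexive — not valid.
(B) axiom 4: valid iff R is transitive. R is not transitive — not valid.
(C) p → [R]⟨R⟩p (axiom B) characterises the symmetric frames. R is symmetric — valid.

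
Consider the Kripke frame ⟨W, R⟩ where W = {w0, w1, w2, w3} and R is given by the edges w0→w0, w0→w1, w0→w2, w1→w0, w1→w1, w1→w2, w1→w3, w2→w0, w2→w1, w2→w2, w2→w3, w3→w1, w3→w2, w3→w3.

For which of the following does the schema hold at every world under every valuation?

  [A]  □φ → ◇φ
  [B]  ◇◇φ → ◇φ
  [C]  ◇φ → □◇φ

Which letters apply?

R is not transitive: w0 R w1 and w1 R w3 but not w0 R w3.
R is not euclidean: w1 R w0 and w1 R w3 but not w0 R w3.
R is serial: every world has an R-successor.
(A) □φ → ◇φ is axiom D, which corresponds to seriality. R is serial — valid.
(B) ◇◇φ → ◇φ is the dual of axiom 4, which corresponds to transitivity. R is not transitive — not valid.
(C) ◇φ → □◇φ is axiom 5; it is valid on a frame exactly when R is euclidean. R is not euclidean, so not valid.

A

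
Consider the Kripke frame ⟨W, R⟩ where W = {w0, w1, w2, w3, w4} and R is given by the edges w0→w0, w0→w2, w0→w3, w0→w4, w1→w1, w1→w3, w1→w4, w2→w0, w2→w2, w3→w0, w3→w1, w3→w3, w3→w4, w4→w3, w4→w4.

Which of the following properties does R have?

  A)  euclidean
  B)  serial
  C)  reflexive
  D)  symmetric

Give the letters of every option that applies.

B, C

(A) not euclidean: w0 R w2 and w0 R w3 but not w2 R w3.
(B) serial: every world has an R-successor.
(C) reflexive: each world relates to itself.
(D) not symmetric: w0 R w4 but not w4 R w0.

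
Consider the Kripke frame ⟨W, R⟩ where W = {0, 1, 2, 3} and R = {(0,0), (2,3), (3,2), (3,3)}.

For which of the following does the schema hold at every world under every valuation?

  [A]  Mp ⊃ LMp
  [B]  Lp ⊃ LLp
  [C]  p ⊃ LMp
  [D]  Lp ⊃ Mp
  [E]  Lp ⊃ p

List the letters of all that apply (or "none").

R is not reflexive: not 1 R 1.
R is symmetric: every R-edge is matched by its reverse.
R is not transitive: 2 R 3 and 3 R 2 but not 2 R 2.
R is not euclidean: 3 R 2 and 3 R 2 but not 2 R 2.
R is not serial: 1 has no R-successor.
(A) axiom 5: valid iff R is euclidean. R is not euclidean — not valid.
(B) axiom 4: valid iff R is transitive. R is not transitive — not valid.
(C) p ⊃ LMp (axiom B) characterises the symmetric frames. R is symmetric — valid.
(D) Lp ⊃ Mp (axiom D) characterises the serial frames. R is not serial — not valid.
(E) axiom T: valid iff R is reflexive. R is not reflexive — not valid.

C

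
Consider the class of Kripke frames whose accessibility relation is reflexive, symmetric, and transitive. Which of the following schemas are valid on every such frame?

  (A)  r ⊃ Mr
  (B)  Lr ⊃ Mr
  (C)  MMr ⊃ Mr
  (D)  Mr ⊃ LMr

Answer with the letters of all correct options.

A, B, C, D

A relation that is reflexive, symmetric, and transitive is also euclidean and serial.
(A) r ⊃ Mr (the dual of axiom T) characterises the reflexive frames. Every such R is reflexive — valid.
(B) Lr ⊃ Mr is axiom D; it is valid on a frame exactly when R is serial. Every such R is serial, so valid.
(C) MMr ⊃ Mr is the dual of axiom 4, which corresponds to transitivity. Every such R is transitive — valid.
(D) axiom 5: valid iff R is euclidean. Every such R is euclidean — valid.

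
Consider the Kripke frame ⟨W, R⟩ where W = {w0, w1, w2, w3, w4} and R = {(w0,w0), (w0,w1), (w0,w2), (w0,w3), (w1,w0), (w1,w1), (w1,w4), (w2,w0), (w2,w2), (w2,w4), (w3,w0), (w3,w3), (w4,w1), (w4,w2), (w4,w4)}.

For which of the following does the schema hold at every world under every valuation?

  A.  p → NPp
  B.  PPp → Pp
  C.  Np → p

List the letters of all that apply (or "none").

R is reflexive: each world relates to itself.
R is symmetric: every R-edge is matched by its reverse.
R is not transitive: w0 R w1 and w1 R w4 but not w0 R w4.
(A) p → NPp is axiom B, which corresponds to symmetry. R is symmetric — valid.
(B) PPp → Pp (the dual of axiom 4) characterises the transitive frames. R is not transitive — not valid.
(C) Np → p is axiom T, which corresponds to reflexivity. R is reflexive — valid.

A, C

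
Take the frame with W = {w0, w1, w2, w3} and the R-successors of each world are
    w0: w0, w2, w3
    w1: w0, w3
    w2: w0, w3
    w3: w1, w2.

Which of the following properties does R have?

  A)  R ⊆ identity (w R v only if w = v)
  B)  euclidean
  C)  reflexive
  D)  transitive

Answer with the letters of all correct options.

(A) not ⊆ identity: w0 R w2 with w0 ≠ w2.
(B) not euclidean: w0 R w3 and w0 R w0 but not w3 R w0.
(C) not reflexive: not w1 R w1.
(D) not transitive: w0 R w3 and w3 R w1 but not w0 R w1.

none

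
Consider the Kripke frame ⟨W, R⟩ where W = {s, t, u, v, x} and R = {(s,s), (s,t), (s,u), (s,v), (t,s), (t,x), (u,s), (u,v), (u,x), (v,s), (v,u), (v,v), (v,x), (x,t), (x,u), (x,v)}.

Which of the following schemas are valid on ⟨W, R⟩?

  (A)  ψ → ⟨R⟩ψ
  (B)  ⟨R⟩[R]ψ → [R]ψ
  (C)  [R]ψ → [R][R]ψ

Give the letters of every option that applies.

R is not reflexive: not t R t.
R is not transitive: s R t and t R x but not s R x.
R is not euclidean: s R t and s R u but not t R u.
(A) ψ → ⟨R⟩ψ is the dual of axiom T, which corresponds to reflexivity. R is not reflexive — not valid.
(B) the dual of axiom 5: valid iff R is euclidean. R is not euclidean — not valid.
(C) axiom 4: valid iff R is transitive. R is not transitive — not valid.

none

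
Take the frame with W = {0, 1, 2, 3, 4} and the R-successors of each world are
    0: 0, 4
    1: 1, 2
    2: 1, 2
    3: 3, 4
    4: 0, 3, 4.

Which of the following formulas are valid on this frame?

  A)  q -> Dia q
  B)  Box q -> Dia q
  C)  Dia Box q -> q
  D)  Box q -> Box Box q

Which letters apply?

R is reflexive: each world relates to itself.
R is symmetric: every R-edge is matched by its reverse.
R is not transitive: 0 R 4 and 4 R 3 but not 0 R 3.
R is serial: every world has an R-successor.
(A) q -> Dia q (the dual of axiom T) characterises the reflexive frames. R is reflexive — valid.
(B) Box q -> Dia q is axiom D; it is valid on a frame exactly when R is serial. R is serial, so valid.
(C) Dia Box q -> q is the dual of axiom B, which corresponds to symmetry. R is symmetric — valid.
(D) axiom 4: valid iff R is transitive. R is not transitive — not valid.

A, B, C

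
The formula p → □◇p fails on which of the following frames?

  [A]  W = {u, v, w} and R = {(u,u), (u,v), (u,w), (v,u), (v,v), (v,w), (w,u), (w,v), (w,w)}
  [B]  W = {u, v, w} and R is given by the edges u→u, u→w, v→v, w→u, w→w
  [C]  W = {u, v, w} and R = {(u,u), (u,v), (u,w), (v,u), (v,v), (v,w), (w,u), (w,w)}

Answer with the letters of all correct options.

C

The schema p → □◇p is axiom B; it is valid on a frame iff R is symmetric.
(A) R is symmetric (every R-edge is matched by its reverse), so the schema is valid here.
(B) R is symmetric (every R-edge is matched by its reverse), so the schema is valid here.
(C) R is not symmetric (v R w but not w R v), so the schema fails here.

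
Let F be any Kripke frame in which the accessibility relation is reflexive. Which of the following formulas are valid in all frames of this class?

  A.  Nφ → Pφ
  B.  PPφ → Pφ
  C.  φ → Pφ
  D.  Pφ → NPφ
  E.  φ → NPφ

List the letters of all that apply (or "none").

A, C

A reflexive relation is serial.
(A) Nφ → Pφ (axiom D) characterises the serial frames. Every such R is serial — valid.
(B) PPφ → Pφ is the dual of axiom 4; it is valid on a frame exactly when R is transitive. Such an R need not be transitive, so not valid.
(C) the dual of axiom T: valid iff R is reflexive. Every such R is reflexive — valid.
(D) axiom 5: valid iff R is euclidean. Such an R need not be euclidean — not valid.
(E) axiom B: valid iff R is symmetric. Such an R need not be symmetric — not valid.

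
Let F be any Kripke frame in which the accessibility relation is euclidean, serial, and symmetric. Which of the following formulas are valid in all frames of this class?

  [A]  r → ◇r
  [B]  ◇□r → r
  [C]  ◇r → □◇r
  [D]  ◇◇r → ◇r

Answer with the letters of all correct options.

Serial, symmetric and euclidean together give transitive (from symmetry + euclidean) and then reflexive; the relation is an equivalence.
(A) r → ◇r (the dual of axiom T) characterises the reflexive frames. Every such R is reflexive — valid.
(B) ◇□r → r is the dual of axiom B, which corresponds to symmetry. Every such R is symmetric — valid.
(C) ◇r → □◇r (axiom 5) characterises the euclidean frames. Every such R is euclidean — valid.
(D) the dual of axiom 4: valid iff R is transitive. Every such R is transitive — valid.

A, B, C, D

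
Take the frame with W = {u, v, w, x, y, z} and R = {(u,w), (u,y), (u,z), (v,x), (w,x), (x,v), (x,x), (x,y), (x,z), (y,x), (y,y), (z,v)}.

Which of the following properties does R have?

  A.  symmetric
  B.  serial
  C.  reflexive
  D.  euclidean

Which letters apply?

(A) not symmetric: u R w but not w R u.
(B) serial: every world has an R-successor.
(C) not reflexive: not u R u.
(D) not euclidean: u R w and u R y but not w R y.

B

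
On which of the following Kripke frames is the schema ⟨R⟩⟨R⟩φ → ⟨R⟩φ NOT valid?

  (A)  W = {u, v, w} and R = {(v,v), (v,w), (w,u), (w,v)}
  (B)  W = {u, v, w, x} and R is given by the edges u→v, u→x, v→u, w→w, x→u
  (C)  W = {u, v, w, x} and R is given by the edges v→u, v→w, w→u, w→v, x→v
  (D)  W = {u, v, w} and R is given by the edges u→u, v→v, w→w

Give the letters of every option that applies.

The schema ⟨R⟩⟨R⟩φ → ⟨R⟩φ is the dual of axiom 4; it is valid on a frame iff R is transitive.
(A) R is not transitive (v R w and w R u but not v R u), so the schema fails here.
(B) R is not transitive (u R v and v R u but not u R u), so the schema fails here.
(C) R is not transitive (v R w and w R v but not v R v), so the schema fails here.
(D) R is transitive (R is closed under composition), so the schema is valid here.

A, B, C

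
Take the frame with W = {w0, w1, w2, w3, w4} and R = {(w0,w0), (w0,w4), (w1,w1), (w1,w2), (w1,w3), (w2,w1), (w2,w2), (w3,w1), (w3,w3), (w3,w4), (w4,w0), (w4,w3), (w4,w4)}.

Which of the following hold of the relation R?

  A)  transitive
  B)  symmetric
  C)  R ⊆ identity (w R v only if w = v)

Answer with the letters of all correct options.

(A) not transitive: w0 R w4 and w4 R w3 but not w0 R w3.
(B) symmetric: every R-edge is matched by its reverse.
(C) not ⊆ identity: w0 R w4 with w0 ≠ w4.

B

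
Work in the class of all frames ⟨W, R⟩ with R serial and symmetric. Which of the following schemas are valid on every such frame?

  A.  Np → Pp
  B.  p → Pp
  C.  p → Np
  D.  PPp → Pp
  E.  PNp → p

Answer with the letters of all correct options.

A, E

(A) Np → Pp is axiom D; it is valid on a frame exactly when R is serial. Every such R is serial, so valid.
(B) p → Pp is the dual of axiom T, which corresponds to reflexivity. Such an R need not be reflexive — not valid.
(C) p → Np (equivalent to ◇p→p) corresponds to R being a subset of the identity. Such an R need not be a subset of the identity, so not valid.
(D) PPp → Pp is the dual of axiom 4, which corresponds to transitivity. Such an R need not be transitive — not valid.
(E) PNp → p is the dual of axiom B, which corresponds to symmetry. Every such R is symmetric — valid.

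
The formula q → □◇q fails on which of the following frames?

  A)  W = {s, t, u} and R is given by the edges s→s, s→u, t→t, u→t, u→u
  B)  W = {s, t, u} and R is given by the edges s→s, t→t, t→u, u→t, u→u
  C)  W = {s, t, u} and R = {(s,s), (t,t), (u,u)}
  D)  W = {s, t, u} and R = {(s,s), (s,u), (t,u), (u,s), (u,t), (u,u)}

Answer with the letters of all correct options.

A

The schema q → □◇q is axiom B; it is valid on a frame iff R is symmetric.
(A) R is not symmetric (s R u but not u R s), so the schema fails here.
(B) R is symmetric (every R-edge is matched by its reverse), so the schema is valid here.
(C) R is symmetric (every R-edge is matched by its reverse), so the schema is valid here.
(D) R is symmetric (every R-edge is matched by its reverse), so the schema is valid here.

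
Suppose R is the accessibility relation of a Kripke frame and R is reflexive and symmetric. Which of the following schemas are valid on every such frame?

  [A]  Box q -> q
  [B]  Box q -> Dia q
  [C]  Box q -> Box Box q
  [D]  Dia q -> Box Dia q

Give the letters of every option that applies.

A, B

Reflexive relations are serial.
(A) Box q -> q (axiom T) characterises the reflexive frames. Every such R is reflexive — valid.
(B) Box q -> Dia q is axiom D, which corresponds to seriality. Every such R is serial — valid.
(C) Box q -> Box Box q is axiom 4; it is valid on a frame exactly when R is transitive. Such an R need not be transitive, so not valid.
(D) Dia q -> Box Dia q (axiom 5) characterises the euclidean frames. Such an R need not be euclidean — not valid.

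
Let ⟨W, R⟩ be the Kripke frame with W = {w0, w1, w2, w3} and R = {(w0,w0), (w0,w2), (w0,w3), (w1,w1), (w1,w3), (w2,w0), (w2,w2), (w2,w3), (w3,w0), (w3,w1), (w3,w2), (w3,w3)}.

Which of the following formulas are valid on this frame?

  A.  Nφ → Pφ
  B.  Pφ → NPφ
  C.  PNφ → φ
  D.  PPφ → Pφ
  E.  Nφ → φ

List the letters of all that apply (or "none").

R is reflexive: each world relates to itself.
R is symmetric: every R-edge is matched by its reverse.
R is not transitive: w0 R w3 and w3 R w1 but not w0 R w1.
R is not euclidean: w3 R w0 and w3 R w1 but not w0 R w1.
R is serial: every world has an R-successor.
(A) axiom D: valid iff R is serial. R is serial — valid.
(B) Pφ → NPφ is axiom 5, which corresponds to the euclidean property. R is not euclidean — not valid.
(C) PNφ → φ is the dual of axiom B; it is valid on a frame exactly when R is symmetric. R is symmetric, so valid.
(D) PPφ → Pφ (the dual of axiom 4) characterises the transitive frames. R is not transitive — not valid.
(E) axiom T: valid iff R is reflexive. R is reflexive — valid.

A, C, E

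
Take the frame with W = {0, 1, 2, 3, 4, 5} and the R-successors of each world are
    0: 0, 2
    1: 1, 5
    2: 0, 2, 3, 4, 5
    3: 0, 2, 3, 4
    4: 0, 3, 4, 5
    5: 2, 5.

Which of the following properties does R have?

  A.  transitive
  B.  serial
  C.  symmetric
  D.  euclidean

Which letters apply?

(A) not transitive: 0 R 2 and 2 R 3 but not 0 R 3.
(B) serial: every world has an R-successor.
(C) not symmetric: 1 R 5 but not 5 R 1.
(D) not euclidean: 1 R 5 and 1 R 1 but not 5 R 1.

B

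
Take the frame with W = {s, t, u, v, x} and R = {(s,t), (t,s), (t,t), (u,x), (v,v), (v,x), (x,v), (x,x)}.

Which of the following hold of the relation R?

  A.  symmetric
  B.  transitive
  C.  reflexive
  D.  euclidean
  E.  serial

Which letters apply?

(A) not symmetric: u R x but not x R u.
(B) not transitive: s R t and t R s but not s R s.
(C) not reflexive: not s R s.
(D) not euclidean: t R s and t R s but not s R s.
(E) serial: every world has an R-successor.

E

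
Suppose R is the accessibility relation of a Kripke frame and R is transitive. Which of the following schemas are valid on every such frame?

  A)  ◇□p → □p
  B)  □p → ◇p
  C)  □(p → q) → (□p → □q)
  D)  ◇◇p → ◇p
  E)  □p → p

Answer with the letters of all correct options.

C, D

(A) ◇□p → □p is the dual of axiom 5, which corresponds to the euclidean property. Such an R need not be euclidean — not valid.
(B) □p → ◇p (axiom D) characterises the serial frames. Such an R need not be serial — not valid.
(C) this is just K, valid on every normal frame.
(D) ◇◇p → ◇p is the dual of axiom 4, which corresponds to transitivity. Every such R is transitive — valid.
(E) □p → p (axiom T) characterises the reflexive frames. Such an R need not be reflexive — not valid.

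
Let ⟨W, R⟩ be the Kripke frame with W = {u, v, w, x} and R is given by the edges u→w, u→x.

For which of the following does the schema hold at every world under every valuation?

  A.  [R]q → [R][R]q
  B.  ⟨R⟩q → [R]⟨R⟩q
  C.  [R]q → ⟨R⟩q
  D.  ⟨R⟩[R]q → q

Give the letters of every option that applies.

R is not symmetric: u R w but not w R u.
R is transitive: R is closed under composition.
R is not euclidean: u R w and u R x but not w R x.
R is not serial: v has no R-successor.
(A) [R]q → [R][R]q is axiom 4, which corresponds to transitivity. R is transitive — valid.
(B) ⟨R⟩q → [R]⟨R⟩q (axiom 5) characterises the euclidean frames. R is not euclidean — not valid.
(C) axiom D: valid iff R is serial. R is not serial — not valid.
(D) the dual of axiom B: valid iff R is symmetric. R is not symmetric — not valid.

A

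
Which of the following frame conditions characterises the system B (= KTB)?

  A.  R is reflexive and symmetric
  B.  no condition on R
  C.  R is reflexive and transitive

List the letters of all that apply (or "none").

A

(A) B (= KTB) is sound and complete for exactly this class.
(B) this class determines K, not B (= KTB).
(C) this class determines S4, not B (= KTB).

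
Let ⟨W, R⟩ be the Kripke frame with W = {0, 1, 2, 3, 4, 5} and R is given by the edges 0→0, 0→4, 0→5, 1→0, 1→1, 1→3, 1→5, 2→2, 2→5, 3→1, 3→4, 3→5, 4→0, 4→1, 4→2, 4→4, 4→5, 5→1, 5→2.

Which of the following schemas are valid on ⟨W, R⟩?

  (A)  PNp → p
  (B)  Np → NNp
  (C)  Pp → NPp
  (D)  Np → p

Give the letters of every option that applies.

none

R is not reflexive: not 3 R 3.
R is not symmetric: 0 R 5 but not 5 R 0.
R is not transitive: 0 R 4 and 4 R 1 but not 0 R 1.
R is not euclidean: 0 R 5 and 0 R 0 but not 5 R 0.
(A) PNp → p (the dual of axiom B) characterises the symmetric frames. R is not symmetric — not valid.
(B) Np → NNp is axiom 4; it is valid on a frame exactly when R is transitive. R is not transitive, so not valid.
(C) Pp → NPp is axiom 5, which corresponds to the euclidean property. R is not euclidean — not valid.
(D) Np → p (axiom T) characterises the reflexive frames. R is not reflexive — not valid.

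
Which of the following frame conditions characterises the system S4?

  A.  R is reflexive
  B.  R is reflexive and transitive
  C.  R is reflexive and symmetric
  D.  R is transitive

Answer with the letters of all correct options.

(A) this class determines T (= KT), not S4.
(B) S4 is sound and complete for exactly this class.
(C) this class determines B (= KTB), not S4.
(D) this class determines K4, not S4.

B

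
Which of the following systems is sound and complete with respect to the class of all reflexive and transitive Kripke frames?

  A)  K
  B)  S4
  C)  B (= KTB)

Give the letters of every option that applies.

(A) K is determined by the class of arbitrary frames.
(B) S4 is determined by exactly this class.
(C) B (= KTB) is determined by the class of reflexive and symmetric frames.

B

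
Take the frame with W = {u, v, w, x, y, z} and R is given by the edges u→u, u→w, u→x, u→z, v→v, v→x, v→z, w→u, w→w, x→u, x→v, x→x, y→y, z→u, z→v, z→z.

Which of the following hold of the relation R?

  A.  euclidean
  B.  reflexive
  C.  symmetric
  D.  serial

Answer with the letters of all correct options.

(A) not euclidean: u R w and u R x but not w R x.
(B) reflexive: each world relates to itself.
(C) symmetric: every R-edge is matched by its reverse.
(D) serial: every world has an R-successor.

B, C, D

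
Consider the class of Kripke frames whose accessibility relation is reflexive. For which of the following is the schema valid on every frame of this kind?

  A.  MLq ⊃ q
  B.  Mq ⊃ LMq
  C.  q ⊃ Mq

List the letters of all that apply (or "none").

C

A reflexive relation is serial.
(A) MLq ⊃ q is the dual of axiom B, which corresponds to symmetry. Such an R need not be symmetric — not valid.
(B) Mq ⊃ LMq is axiom 5, which corresponds to the euclidean property. Such an R need not be euclidean — not valid.
(C) q ⊃ Mq (the dual of axiom T) characterises the reflexive frames. Every such R is reflexive — valid.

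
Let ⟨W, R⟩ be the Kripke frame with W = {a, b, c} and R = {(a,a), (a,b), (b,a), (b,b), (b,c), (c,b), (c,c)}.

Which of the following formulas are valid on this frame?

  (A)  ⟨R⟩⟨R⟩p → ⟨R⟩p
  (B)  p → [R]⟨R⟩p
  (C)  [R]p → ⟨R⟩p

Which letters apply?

B, C

R is symmetric: every R-edge is matched by its reverse.
R is not transitive: a R b and b R c but not a R c.
R is serial: every world has an R-successor.
(A) ⟨R⟩⟨R⟩p → ⟨R⟩p is the dual of axiom 4; it is valid on a frame exactly when R is transitive. R is not transitive, so not valid.
(B) axiom B: valid iff R is symmetric. R is symmetric — valid.
(C) [R]p → ⟨R⟩p is axiom D; it is valid on a frame exactly when R is serial. R is serial, so valid.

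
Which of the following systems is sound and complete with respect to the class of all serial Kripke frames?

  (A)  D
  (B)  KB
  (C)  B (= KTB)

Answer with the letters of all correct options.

A

(A) D is determined by exactly this class.
(B) KB is determined by the class of symmetric frames.
(C) B (= KTB) is determined by the class of reflexive and symmetric frames.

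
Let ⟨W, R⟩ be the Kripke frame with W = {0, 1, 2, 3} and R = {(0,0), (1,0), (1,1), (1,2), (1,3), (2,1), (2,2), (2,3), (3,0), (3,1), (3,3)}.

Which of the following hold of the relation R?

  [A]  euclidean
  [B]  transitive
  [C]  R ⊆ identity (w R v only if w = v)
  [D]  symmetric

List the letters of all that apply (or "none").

(A) not euclidean: 1 R 0 and 1 R 1 but not 0 R 1.
(B) not transitive: 2 R 1 and 1 R 0 but not 2 R 0.
(C) not ⊆ identity: 1 R 0 with 1 ≠ 0.
(D) not symmetric: 1 R 0 but not 0 R 1.

none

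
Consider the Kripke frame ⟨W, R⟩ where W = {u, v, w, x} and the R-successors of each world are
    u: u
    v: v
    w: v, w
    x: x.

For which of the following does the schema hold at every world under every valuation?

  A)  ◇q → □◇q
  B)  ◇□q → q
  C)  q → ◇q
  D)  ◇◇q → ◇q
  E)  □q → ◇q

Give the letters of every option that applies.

C, D, E

R is reflexive: each world relates to itself.
R is not symmetric: w R v but not v R w.
R is transitive: R is closed under composition.
R is not euclidean: w R v and w R w but not v R w.
R is serial: every world has an R-successor.
(A) ◇q → □◇q (axiom 5) characterises the euclidean frames. R is not euclidean — not valid.
(B) ◇□q → q (the dual of axiom B) characterises the symmetric frames. R is not symmetric — not valid.
(C) the dual of axiom T: valid iff R is reflexive. R is reflexive — valid.
(D) the dual of axiom 4: valid iff R is transitive. R is transitive — valid.
(E) □q → ◇q is axiom D, which corresponds to seriality. R is serial — valid.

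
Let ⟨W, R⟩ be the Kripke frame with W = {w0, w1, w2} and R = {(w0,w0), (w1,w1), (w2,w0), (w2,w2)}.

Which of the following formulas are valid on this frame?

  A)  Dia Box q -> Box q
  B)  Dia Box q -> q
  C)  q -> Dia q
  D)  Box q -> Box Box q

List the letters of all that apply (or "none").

R is reflexive: each world relates to itself.
R is not symmetric: w2 R w0 but not w0 R w2.
R is transitive: R is closed under composition.
R is not euclidean: w2 R w0 and w2 R w2 but not w0 R w2.
(A) Dia Box q -> Box q is the dual of axiom 5, which corresponds to the euclidean property. R is not euclidean — not valid.
(B) the dual of axiom B: valid iff R is symmetric. R is not symmetric — not valid.
(C) q -> Dia q is the dual of axiom T, which corresponds to reflexivity. R is reflexive — valid.
(D) Box q -> Box Box q (axiom 4) characterises the transitive frames. R is transitive — valid.

C, D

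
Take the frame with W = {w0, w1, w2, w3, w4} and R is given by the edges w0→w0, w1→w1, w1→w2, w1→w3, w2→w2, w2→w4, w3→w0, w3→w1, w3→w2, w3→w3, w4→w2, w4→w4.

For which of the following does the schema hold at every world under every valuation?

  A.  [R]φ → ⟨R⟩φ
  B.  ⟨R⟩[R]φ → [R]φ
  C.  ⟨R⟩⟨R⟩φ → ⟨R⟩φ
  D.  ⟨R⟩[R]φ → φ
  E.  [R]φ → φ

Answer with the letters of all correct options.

A, E

R is reflexive: each world relates to itself.
R is not symmetric: w1 R w2 but not w2 R w1.
R is not transitive: w1 R w2 and w2 R w4 but not w1 R w4.
R is not euclidean: w1 R w2 and w1 R w1 but not w2 R w1.
R is serial: every world has an R-successor.
(A) [R]φ → ⟨R⟩φ is axiom D, which corresponds to seriality. R is serial — valid.
(B) ⟨R⟩[R]φ → [R]φ (the dual of axiom 5) characterises the euclidean frames. R is not euclidean — not valid.
(C) ⟨R⟩⟨R⟩φ → ⟨R⟩φ is the dual of axiom 4; it is valid on a frame exactly when R is transitive. R is not transitive, so not valid.
(D) the dual of axiom B: valid iff R is symmetric. R is not symmetric — not valid.
(E) [R]φ → φ is axiom T, which corresponds to reflexivity. R is reflexive — valid.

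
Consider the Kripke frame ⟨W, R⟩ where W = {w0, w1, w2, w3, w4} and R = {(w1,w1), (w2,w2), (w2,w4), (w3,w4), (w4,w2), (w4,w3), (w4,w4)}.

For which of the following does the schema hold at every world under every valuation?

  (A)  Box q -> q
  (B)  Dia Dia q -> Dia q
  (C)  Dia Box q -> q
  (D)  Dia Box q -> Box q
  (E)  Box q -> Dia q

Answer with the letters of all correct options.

C

R is not reflexive: not w0 R w0.
R is symmetric: every R-edge is matched by its reverse.
R is not transitive: w2 R w4 and w4 R w3 but not w2 R w3.
R is not euclidean: w4 R w2 and w4 R w3 but not w2 R w3.
R is not serial: w0 has no R-successor.
(A) Box q -> q (axiom T) characterises the reflexive frames. R is not reflexive — not valid.
(B) Dia Dia q -> Dia q is the dual of axiom 4; it is valid on a frame exactly when R is transitive. R is not transitive, so not valid.
(C) Dia Box q -> q is the dual of axiom B, which corresponds to symmetry. R is symmetric — valid.
(D) the dual of axiom 5: valid iff R is euclidean. R is not euclidean — not valid.
(E) Box q -> Dia q (axiom D) characterises the serial frames. R is not serial — not valid.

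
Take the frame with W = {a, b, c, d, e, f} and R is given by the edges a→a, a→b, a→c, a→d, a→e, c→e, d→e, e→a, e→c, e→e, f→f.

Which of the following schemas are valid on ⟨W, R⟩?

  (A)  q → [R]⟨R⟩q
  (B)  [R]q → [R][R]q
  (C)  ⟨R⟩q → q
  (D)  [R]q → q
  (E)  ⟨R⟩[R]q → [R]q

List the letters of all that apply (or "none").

R is not reflexive: not b R b.
R is not symmetric: a R b but not b R a.
R is not transitive: c R e and e R a but not c R a.
R is not euclidean: a R b and a R a but not b R a.
R is not a subset of the identity: a R b with a ≠ b.
(A) axiom B: valid iff R is symmetric. R is not symmetric — not valid.
(B) [R]q → [R][R]q is axiom 4; it is valid on a frame exactly when R is transitive. R is not transitive, so not valid.
(C) ⟨R⟩q → q is the converse of T; it holds exactly when R ⊆ identity. Here R ⊄ identity — not valid.
(D) [R]q → q is axiom T; it is valid on a frame exactly when R is reflexive. R is not reflexive, so not valid.
(E) ⟨R⟩[R]q → [R]q (the dual of axiom 5) characterises the euclidean frames. R is not euclidean — not valid.

none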